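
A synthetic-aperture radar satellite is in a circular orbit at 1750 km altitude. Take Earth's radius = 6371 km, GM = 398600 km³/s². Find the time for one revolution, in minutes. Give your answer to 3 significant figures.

121 min

Semi-major axis a = 6371 + 1750 = 8121 km. Period T = 2π√(a³/μ) = 2π√(8121³/398600) = 7283.3 s = 121.39 min.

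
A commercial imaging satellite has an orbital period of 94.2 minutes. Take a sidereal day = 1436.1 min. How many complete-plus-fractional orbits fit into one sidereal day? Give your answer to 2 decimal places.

15.25

T = 94.2 min = 5652.0 s.
Orbits per sidereal day = 86166 / 5652.0 = 15.245.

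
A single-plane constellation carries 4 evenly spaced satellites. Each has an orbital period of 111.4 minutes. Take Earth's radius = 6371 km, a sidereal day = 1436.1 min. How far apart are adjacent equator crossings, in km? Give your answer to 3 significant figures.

T = 111.4 min = 6684.0 s.
Single-satellite node shift = (6684.0/86166) × 360° = 27.93°.
With 4 satellites evenly phased, successive equator crossings are 27.93/4 = 6.981° apart.
That is 6.981 × 111.2 = 776 km at the equator.

776 km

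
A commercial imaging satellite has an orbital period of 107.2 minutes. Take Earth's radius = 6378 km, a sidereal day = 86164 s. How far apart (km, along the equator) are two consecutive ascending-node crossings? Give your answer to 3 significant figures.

2990 km

T = 107.2 min = 6432.0 s.
During one orbit Earth rotates (6432.0 / 86164) × 360° = 26.87°.
At the equator that is 26.87° × (2π·6378/360) km/° = 26.87 × 111.3 = 2991 km.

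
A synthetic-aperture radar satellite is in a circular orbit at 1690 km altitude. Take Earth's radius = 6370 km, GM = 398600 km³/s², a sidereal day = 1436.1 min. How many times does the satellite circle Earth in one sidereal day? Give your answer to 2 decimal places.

11.97

Semi-major axis a = 6370 + 1690 = 8060 km. Period T = 2π√(a³/μ) = 2π√(8060³/398600) = 7201.3 s = 120.02 min.
Orbits per sidereal day = 86166 / 7201.3 = 11.965.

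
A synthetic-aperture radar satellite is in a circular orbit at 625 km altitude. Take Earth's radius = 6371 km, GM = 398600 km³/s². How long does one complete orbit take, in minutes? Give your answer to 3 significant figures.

97.1 min

Semi-major axis a = 6371 + 625 = 6996 km. Period T = 2π√(a³/μ) = 2π√(6996³/398600) = 5823.5 s = 97.06 min.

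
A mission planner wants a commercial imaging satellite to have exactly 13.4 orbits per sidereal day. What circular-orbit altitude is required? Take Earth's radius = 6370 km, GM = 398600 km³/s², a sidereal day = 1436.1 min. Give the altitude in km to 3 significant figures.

1100 km

Required period T = 86166 / 13.4 = 6430.3 s.
From T = 2π√(a³/μ): a = (μ T²/4π²)^(1/3) = (398600 × 6430.3² / 4π²)^(1/3) = 7474 km.
Altitude h = a − R = 7474 − 6370 = 1104 km.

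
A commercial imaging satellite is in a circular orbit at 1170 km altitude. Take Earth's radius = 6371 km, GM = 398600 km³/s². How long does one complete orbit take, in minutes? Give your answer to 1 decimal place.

108.6 min

Semi-major axis a = 6371 + 1170 = 7541 km. Period T = 2π√(a³/μ) = 2π√(7541³/398600) = 6517.1 s = 108.62 min.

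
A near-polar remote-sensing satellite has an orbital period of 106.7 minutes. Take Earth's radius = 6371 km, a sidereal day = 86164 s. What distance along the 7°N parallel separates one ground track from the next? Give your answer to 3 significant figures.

T = 106.7 min = 6402.0 s.
Node shift per orbit = (6402.0/86164) × 360° = 26.75°.
Equatorial spacing = 26.75 × 111.2 km/° = 2974 km.
At 7° latitude, spacing = 2974 × cos(7°) = 2952 km.

2950 km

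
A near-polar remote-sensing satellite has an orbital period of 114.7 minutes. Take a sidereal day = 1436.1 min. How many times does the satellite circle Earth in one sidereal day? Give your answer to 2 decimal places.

T = 114.7 min = 6882.0 s.
Orbits per sidereal day = 86166 / 6882.0 = 12.520.

12.52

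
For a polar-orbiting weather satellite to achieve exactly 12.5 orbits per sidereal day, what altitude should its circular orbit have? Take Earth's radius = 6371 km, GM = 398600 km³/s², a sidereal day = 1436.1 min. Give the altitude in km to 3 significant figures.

1460 km

Required period T = 86166 / 12.5 = 6893.3 s.
From T = 2π√(a³/μ): a = (μ T²/4π²)^(1/3) = (398600 × 6893.3² / 4π²)^(1/3) = 7828 km.
Altitude h = a − R = 7828 − 6371 = 1457 km.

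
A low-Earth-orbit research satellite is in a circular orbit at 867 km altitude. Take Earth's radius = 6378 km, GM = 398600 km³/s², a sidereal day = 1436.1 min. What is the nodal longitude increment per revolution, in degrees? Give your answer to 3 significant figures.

Semi-major axis a = 6378 + 867 = 7245 km. Period T = 2π√(a³/μ) = 2π√(7245³/398600) = 6137.2 s = 102.29 min.
During one orbit Earth rotates (6137.2 / 86166) × 360° = 25.64°.

25.6°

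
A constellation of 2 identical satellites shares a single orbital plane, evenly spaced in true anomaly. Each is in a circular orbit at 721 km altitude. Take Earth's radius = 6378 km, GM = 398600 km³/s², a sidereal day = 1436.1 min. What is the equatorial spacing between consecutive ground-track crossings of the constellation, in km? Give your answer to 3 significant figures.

1380 km

Semi-major axis a = 6378 + 721 = 7099 km. Period T = 2π√(a³/μ) = 2π√(7099³/398600) = 5952.6 s = 99.21 min.
Single-satellite node shift = (5952.6/86166) × 360° = 24.87°.
With 2 satellites evenly phased, successive equator crossings are 24.87/2 = 12.435° apart.
That is 12.435 × 111.3 = 1384 km at the equator.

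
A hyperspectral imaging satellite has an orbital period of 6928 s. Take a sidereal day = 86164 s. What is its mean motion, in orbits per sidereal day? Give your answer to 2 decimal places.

Orbits per sidereal day = 86164 / 6928.0 = 12.437.

12.44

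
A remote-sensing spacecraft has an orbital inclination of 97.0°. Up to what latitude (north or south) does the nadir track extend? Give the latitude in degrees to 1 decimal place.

83.0°

Retrograde orbit: the ground track reaches ±(180° − i) = ±(180 − 97.0) = ±83.0°.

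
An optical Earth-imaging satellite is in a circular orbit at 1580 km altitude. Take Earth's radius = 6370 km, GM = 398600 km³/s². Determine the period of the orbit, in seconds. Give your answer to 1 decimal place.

7054.4 seconds

Semi-major axis a = 6370 + 1580 = 7950 km. Period T = 2π√(a³/μ) = 2π√(7950³/398600) = 7054.4 s = 117.57 min.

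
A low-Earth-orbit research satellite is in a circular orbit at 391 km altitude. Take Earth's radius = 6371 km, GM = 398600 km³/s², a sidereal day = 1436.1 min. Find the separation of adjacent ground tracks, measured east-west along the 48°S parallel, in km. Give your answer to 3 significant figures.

Semi-major axis a = 6371 + 391 = 6762 km. Period T = 2π√(a³/μ) = 2π√(6762³/398600) = 5533.8 s = 92.23 min.
Node shift per orbit = (5533.8/86166) × 360° = 23.12°.
Equatorial spacing = 23.12 × 111.2 km/° = 2571 km.
At 48° latitude, spacing = 2571 × cos(48°) = 1720 km.

1720 km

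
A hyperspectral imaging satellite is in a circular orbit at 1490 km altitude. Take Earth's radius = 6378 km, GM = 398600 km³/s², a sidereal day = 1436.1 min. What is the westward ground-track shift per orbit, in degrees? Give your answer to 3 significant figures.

29.0°

Semi-major axis a = 6378 + 1490 = 7868 km. Period T = 2π√(a³/μ) = 2π√(7868³/398600) = 6945.6 s = 115.76 min.
During one orbit Earth rotates (6945.6 / 86166) × 360° = 29.02°.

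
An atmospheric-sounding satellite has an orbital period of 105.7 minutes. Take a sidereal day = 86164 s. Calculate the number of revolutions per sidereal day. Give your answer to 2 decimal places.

T = 105.7 min = 6342.0 s.
Orbits per sidereal day = 86164 / 6342.0 = 13.586.

13.59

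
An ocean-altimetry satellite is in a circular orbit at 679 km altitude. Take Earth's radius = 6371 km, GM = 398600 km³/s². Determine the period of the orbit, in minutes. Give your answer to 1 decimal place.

Semi-major axis a = 6371 + 679 = 7050 km. Period T = 2π√(a³/μ) = 2π√(7050³/398600) = 5891.1 s = 98.18 min.

98.2 min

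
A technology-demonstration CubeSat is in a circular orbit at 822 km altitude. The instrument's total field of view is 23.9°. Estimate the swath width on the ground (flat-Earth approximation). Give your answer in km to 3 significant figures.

Half-angle = 23.9°/2 = 11.95°.
Swath width ≈ 2h·tan(θ/2) = 2 × 822 × tan(11.95°) = 347.9 km.

348 km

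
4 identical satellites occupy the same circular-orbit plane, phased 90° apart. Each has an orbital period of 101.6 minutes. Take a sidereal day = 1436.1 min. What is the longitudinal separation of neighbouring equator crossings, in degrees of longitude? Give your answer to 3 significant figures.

T = 101.6 min = 6096.0 s.
Single-satellite node shift = (6096.0/86166) × 360° = 25.47°.
With 4 satellites evenly phased, successive equator crossings are 25.47/4 = 6.367° apart.

6.37°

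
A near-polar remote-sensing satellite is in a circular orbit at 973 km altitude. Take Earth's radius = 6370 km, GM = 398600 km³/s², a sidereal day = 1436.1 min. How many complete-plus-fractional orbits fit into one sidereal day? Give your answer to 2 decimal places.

Semi-major axis a = 6370 + 973 = 7343 km. Period T = 2π√(a³/μ) = 2π√(7343³/398600) = 6262.1 s = 104.37 min.
Orbits per sidereal day = 86166 / 6262.1 = 13.760.

13.76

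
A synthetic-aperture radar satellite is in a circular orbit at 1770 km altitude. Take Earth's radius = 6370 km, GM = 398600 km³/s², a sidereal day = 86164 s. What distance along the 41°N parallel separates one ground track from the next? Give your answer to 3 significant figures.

Semi-major axis a = 6370 + 1770 = 8140 km. Period T = 2π√(a³/μ) = 2π√(8140³/398600) = 7308.8 s = 121.81 min.
Node shift per orbit = (7308.8/86164) × 360° = 30.54°.
Equatorial spacing = 30.54 × 111.2 km/° = 3395 km.
At 41° latitude, spacing = 3395 × cos(41°) = 2562 km.

2560 km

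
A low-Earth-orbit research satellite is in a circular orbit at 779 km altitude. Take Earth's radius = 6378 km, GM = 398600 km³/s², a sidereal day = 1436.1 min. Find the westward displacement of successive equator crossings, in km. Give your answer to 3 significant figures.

2800 km

Semi-major axis a = 6378 + 779 = 7157 km. Period T = 2π√(a³/μ) = 2π√(7157³/398600) = 6025.7 s = 100.43 min.
During one orbit Earth rotates (6025.7 / 86166) × 360° = 25.18°.
At the equator that is 25.18° × (2π·6378/360) km/° = 25.18 × 111.3 = 2802 km.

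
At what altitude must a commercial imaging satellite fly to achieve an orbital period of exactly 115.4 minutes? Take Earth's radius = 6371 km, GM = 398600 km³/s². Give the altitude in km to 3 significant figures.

1480 km

T = 115.4 min = 6924.0 s.
From T = 2π√(a³/μ): a = (μ T²/4π²)^(1/3) = (398600 × 6924.0² / 4π²)^(1/3) = 7852 km.
Altitude h = a − R = 7852 − 6371 = 1481 km.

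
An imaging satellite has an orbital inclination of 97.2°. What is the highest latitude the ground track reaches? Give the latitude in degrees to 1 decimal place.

82.8°

Retrograde orbit: the ground track reaches ±(180° − i) = ±(180 − 97.2) = ±82.8°.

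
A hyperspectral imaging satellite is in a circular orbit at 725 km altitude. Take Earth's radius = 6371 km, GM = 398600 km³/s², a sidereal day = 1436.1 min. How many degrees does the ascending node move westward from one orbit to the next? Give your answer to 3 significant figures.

24.9°

Semi-major axis a = 6371 + 725 = 7096 km. Period T = 2π√(a³/μ) = 2π√(7096³/398600) = 5948.8 s = 99.15 min.
During one orbit Earth rotates (5948.8 / 86166) × 360° = 24.85°.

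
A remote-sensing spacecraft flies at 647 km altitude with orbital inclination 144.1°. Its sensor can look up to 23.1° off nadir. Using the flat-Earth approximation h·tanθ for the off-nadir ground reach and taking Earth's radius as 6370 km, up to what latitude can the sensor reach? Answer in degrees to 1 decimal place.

Retrograde orbit: the ground track reaches ±(180° − i) = ±(180 − 144.1) = ±35.9°.
Sensor half-swath on the ground ≈ 647·tan(23.1°) = 276 km = 2.48° of latitude.
Maximum observable latitude ≈ 35.9 + 2.48 = 38.4°.

38.4°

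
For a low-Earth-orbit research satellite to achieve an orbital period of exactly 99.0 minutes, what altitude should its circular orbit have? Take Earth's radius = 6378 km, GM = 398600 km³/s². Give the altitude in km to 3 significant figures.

711 km

T = 99.0 min = 5940.0 s.
From T = 2π√(a³/μ): a = (μ T²/4π²)^(1/3) = (398600 × 5940.0² / 4π²)^(1/3) = 7089 km.
Altitude h = a − R = 7089 − 6378 = 711 km.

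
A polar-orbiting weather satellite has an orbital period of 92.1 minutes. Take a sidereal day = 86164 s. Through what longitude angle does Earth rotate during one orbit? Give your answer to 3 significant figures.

23.1°

T = 92.1 min = 5526.0 s.
During one orbit Earth rotates (5526.0 / 86164) × 360° = 23.09°.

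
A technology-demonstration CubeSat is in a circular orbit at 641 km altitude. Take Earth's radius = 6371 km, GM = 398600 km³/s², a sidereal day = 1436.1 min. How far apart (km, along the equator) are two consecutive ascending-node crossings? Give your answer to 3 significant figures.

2710 km

Semi-major axis a = 6371 + 641 = 7012 km. Period T = 2π√(a³/μ) = 2π√(7012³/398600) = 5843.5 s = 97.39 min.
During one orbit Earth rotates (5843.5 / 86166) × 360° = 24.41°.
At the equator that is 24.41° × (2π·6371/360) km/° = 24.41 × 111.2 = 2715 km.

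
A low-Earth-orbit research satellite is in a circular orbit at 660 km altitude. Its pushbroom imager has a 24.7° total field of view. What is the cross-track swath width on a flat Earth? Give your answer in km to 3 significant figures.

289 km

Half-angle = 24.7°/2 = 12.35°.
Swath width ≈ 2h·tan(θ/2) = 2 × 660 × tan(12.35°) = 289.0 km.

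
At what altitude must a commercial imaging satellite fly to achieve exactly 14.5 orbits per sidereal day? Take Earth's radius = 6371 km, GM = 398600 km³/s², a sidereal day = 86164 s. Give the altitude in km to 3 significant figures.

Required period T = 86164 / 14.5 = 5942.3 s.
From T = 2π√(a³/μ): a = (μ T²/4π²)^(1/3) = (398600 × 5942.3² / 4π²)^(1/3) = 7091 km.
Altitude h = a − R = 7091 − 6371 = 720 km.

720 km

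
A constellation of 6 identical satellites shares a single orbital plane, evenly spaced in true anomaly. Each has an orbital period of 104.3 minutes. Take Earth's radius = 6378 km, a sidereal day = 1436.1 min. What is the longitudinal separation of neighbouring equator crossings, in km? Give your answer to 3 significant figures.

T = 104.3 min = 6258.0 s.
Single-satellite node shift = (6258.0/86166) × 360° = 26.15°.
With 6 satellites evenly phased, successive equator crossings are 26.15/6 = 4.358° apart.
That is 4.358 × 111.3 = 485 km at the equator.

485 km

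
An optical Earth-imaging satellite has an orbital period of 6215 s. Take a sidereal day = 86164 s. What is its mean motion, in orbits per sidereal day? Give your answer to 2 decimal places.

Orbits per sidereal day = 86164 / 6215.0 = 13.864.

13.86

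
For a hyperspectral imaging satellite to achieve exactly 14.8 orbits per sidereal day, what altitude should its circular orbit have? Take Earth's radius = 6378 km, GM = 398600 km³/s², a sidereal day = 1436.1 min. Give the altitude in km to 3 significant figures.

617 km

Required period T = 86166 / 14.8 = 5822.0 s.
From T = 2π√(a³/μ): a = (μ T²/4π²)^(1/3) = (398600 × 5822.0² / 4π²)^(1/3) = 6995 km.
Altitude h = a − R = 6995 − 6378 = 617 km.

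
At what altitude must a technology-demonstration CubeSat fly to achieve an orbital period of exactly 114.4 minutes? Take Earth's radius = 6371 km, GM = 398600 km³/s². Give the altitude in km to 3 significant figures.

1440 km

T = 114.4 min = 6864.0 s.
From T = 2π√(a³/μ): a = (μ T²/4π²)^(1/3) = (398600 × 6864.0² / 4π²)^(1/3) = 7806 km.
Altitude h = a − R = 7806 − 6371 = 1435 km.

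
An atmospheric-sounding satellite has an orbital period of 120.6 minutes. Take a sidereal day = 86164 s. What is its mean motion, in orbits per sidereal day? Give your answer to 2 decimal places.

T = 120.6 min = 7236.0 s.
Orbits per sidereal day = 86164 / 7236.0 = 11.908.

11.91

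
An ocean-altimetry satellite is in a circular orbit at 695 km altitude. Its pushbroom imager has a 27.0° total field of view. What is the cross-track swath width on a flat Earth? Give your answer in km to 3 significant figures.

Half-angle = 27.0°/2 = 13.5°.
Swath width ≈ 2h·tan(θ/2) = 2 × 695 × tan(13.5°) = 333.7 km.

334 km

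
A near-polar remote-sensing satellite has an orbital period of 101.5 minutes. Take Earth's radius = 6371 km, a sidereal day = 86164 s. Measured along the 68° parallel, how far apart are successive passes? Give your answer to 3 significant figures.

1060 km

T = 101.5 min = 6090.0 s.
Node shift per orbit = (6090.0/86164) × 360° = 25.44°.
Equatorial spacing = 25.44 × 111.2 km/° = 2829 km.
At 68° latitude, spacing = 2829 × cos(68°) = 1060 km.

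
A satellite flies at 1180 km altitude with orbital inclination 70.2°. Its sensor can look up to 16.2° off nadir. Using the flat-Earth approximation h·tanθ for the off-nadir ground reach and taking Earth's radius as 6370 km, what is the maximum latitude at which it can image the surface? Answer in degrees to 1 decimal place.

For a prograde orbit the ground track reaches latitude ±i = ±70.2°.
Sensor half-swath on the ground ≈ 1180·tan(16.2°) = 343 km = 3.08° of latitude.
Maximum observable latitude ≈ 70.2 + 3.08 = 73.3°.

73.3°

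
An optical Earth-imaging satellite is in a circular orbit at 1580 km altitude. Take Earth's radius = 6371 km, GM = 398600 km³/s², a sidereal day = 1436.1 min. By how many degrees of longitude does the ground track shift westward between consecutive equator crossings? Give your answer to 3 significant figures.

29.5°

Semi-major axis a = 6371 + 1580 = 7951 km. Period T = 2π√(a³/μ) = 2π√(7951³/398600) = 7055.8 s = 117.60 min.
During one orbit Earth rotates (7055.8 / 86166) × 360° = 29.48°.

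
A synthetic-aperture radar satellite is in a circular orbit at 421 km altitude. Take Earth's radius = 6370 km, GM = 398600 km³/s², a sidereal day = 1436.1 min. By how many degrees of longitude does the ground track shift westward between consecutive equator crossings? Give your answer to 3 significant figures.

23.3°

Semi-major axis a = 6370 + 421 = 6791 km. Period T = 2π√(a³/μ) = 2π√(6791³/398600) = 5569.4 s = 92.82 min.
During one orbit Earth rotates (5569.4 / 86166) × 360° = 23.27°.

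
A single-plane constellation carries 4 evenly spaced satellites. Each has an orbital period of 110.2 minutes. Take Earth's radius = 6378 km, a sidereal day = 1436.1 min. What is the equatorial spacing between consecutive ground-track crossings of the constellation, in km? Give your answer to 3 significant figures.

T = 110.2 min = 6612.0 s.
Single-satellite node shift = (6612.0/86166) × 360° = 27.62°.
With 4 satellites evenly phased, successive equator crossings are 27.62/4 = 6.906° apart.
That is 6.906 × 111.3 = 769 km at the equator.

769 km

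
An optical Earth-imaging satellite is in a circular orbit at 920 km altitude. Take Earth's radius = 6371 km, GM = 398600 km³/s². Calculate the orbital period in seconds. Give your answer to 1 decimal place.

Semi-major axis a = 6371 + 920 = 7291 km. Period T = 2π√(a³/μ) = 2π√(7291³/398600) = 6195.7 s = 103.26 min.

6195.7 seconds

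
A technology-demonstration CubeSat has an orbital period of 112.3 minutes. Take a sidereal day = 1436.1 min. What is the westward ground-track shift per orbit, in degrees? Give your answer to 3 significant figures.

T = 112.3 min = 6738.0 s.
During one orbit Earth rotates (6738.0 / 86166) × 360° = 28.15°.

28.2°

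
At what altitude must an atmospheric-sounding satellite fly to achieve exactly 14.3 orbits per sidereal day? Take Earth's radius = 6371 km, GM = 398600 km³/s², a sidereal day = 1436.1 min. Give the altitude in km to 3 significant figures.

Required period T = 86166 / 14.3 = 6025.6 s.
From T = 2π√(a³/μ): a = (μ T²/4π²)^(1/3) = (398600 × 6025.6² / 4π²)^(1/3) = 7157 km.
Altitude h = a − R = 7157 − 6371 = 786 km.

786 km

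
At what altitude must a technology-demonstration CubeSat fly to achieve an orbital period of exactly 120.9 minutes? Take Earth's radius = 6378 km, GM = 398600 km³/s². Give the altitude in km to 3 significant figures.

T = 120.9 min = 7254.0 s.
From T = 2π√(a³/μ): a = (μ T²/4π²)^(1/3) = (398600 × 7254.0² / 4π²)^(1/3) = 8099 km.
Altitude h = a − R = 8099 − 6378 = 1721 km.

1720 km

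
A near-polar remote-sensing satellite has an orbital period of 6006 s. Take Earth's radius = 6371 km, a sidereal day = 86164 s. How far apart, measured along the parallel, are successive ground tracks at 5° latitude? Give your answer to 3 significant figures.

2780 km

Node shift per orbit = (6006.0/86164) × 360° = 25.09°.
Equatorial spacing = 25.09 × 111.2 km/° = 2790 km.
At 5° latitude, spacing = 2790 × cos(5°) = 2780 km.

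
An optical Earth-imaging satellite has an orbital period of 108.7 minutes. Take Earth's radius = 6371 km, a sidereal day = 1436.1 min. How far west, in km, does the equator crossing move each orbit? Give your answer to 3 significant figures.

3030 km

T = 108.7 min = 6522.0 s.
During one orbit Earth rotates (6522.0 / 86166) × 360° = 27.25°.
At the equator that is 27.25° × (2π·6371/360) km/° = 27.25 × 111.2 = 3030 km.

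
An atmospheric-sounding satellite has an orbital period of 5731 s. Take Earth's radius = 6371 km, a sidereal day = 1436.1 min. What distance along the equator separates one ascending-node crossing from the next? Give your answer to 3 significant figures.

During one orbit Earth rotates (5731.0 / 86166) × 360° = 23.94°.
At the equator that is 23.94° × (2π·6371/360) km/° = 23.94 × 111.2 = 2662 km.

2660 km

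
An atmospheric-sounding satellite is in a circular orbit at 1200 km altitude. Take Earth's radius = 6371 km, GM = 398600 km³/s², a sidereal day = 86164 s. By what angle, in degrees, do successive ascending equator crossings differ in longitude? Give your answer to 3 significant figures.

27.4°

Semi-major axis a = 6371 + 1200 = 7571 km. Period T = 2π√(a³/μ) = 2π√(7571³/398600) = 6556.0 s = 109.27 min.
During one orbit Earth rotates (6556.0 / 86164) × 360° = 27.39°.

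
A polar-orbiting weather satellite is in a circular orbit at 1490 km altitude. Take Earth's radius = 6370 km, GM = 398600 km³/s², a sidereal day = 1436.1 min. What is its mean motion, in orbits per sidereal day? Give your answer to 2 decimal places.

12.42

Semi-major axis a = 6370 + 1490 = 7860 km. Period T = 2π√(a³/μ) = 2π√(7860³/398600) = 6935.0 s = 115.58 min.
Orbits per sidereal day = 86166 / 6935.0 = 12.425.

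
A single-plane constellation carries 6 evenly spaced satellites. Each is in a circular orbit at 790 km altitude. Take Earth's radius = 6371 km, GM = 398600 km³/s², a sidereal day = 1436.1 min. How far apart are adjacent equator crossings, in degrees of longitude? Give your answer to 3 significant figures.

4.20°

Semi-major axis a = 6371 + 790 = 7161 km. Period T = 2π√(a³/μ) = 2π√(7161³/398600) = 6030.8 s = 100.51 min.
Single-satellite node shift = (6030.8/86166) × 360° = 25.20°.
With 6 satellites evenly phased, successive equator crossings are 25.20/6 = 4.199° apart.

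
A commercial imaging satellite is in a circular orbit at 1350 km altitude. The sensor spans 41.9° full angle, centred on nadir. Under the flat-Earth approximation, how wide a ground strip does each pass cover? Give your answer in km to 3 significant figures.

1030 km

Half-angle = 41.9°/2 = 20.95°.
Swath width ≈ 2h·tan(θ/2) = 2 × 1350 × tan(20.95°) = 1033.7 km.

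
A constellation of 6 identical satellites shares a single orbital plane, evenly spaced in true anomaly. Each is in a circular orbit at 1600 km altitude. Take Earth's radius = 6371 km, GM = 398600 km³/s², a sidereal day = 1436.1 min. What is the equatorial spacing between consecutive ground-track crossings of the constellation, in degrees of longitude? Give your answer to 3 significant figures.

Semi-major axis a = 6371 + 1600 = 7971 km. Period T = 2π√(a³/μ) = 2π√(7971³/398600) = 7082.4 s = 118.04 min.
Single-satellite node shift = (7082.4/86166) × 360° = 29.59°.
With 6 satellites evenly phased, successive equator crossings are 29.59/6 = 4.932° apart.

4.93°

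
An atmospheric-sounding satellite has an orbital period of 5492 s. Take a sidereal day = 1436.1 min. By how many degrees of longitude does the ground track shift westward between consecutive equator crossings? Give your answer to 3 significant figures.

22.9°

During one orbit Earth rotates (5492.0 / 86166) × 360° = 22.95°.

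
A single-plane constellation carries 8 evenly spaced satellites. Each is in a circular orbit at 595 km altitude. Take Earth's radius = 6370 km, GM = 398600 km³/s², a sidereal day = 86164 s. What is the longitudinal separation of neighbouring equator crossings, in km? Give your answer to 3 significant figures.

336 km

Semi-major axis a = 6370 + 595 = 6965 km. Period T = 2π√(a³/μ) = 2π√(6965³/398600) = 5784.9 s = 96.41 min.
Single-satellite node shift = (5784.9/86164) × 360° = 24.17°.
With 8 satellites evenly phased, successive equator crossings are 24.17/8 = 3.021° apart.
That is 3.021 × 111.2 = 336 km at the equator.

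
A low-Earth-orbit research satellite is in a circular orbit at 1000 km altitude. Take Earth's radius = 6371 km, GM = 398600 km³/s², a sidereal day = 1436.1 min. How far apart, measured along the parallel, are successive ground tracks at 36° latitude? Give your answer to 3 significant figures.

Semi-major axis a = 6371 + 1000 = 7371 km. Period T = 2π√(a³/μ) = 2π√(7371³/398600) = 6298.0 s = 104.97 min.
Node shift per orbit = (6298.0/86166) × 360° = 26.31°.
Equatorial spacing = 26.31 × 111.2 km/° = 2926 km.
At 36° latitude, spacing = 2926 × cos(36°) = 2367 km.

2370 km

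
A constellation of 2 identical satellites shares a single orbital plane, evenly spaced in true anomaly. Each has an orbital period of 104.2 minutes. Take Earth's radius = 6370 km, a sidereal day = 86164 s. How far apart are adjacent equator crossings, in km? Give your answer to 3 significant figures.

1450 km

T = 104.2 min = 6252.0 s.
Single-satellite node shift = (6252.0/86164) × 360° = 26.12°.
With 2 satellites evenly phased, successive equator crossings are 26.12/2 = 13.061° apart.
That is 13.061 × 111.2 = 1452 km at the equator.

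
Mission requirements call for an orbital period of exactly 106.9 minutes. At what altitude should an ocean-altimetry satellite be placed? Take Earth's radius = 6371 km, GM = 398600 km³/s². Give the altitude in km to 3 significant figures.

T = 106.9 min = 6414.0 s.
From T = 2π√(a³/μ): a = (μ T²/4π²)^(1/3) = (398600 × 6414.0² / 4π²)^(1/3) = 7461 km.
Altitude h = a − R = 7461 − 6371 = 1090 km.

1090 km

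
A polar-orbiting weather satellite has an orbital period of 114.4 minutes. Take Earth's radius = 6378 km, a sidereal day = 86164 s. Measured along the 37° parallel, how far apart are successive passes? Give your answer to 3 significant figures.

T = 114.4 min = 6864.0 s.
Node shift per orbit = (6864.0/86164) × 360° = 28.68°.
Equatorial spacing = 28.68 × 111.3 km/° = 3192 km.
At 37° latitude, spacing = 3192 × cos(37°) = 2550 km.

2550 km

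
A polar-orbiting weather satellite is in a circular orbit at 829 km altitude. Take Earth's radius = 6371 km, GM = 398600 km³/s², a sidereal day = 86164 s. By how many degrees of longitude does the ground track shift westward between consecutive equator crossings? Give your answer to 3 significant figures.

25.4°

Semi-major axis a = 6371 + 829 = 7200 km. Period T = 2π√(a³/μ) = 2π√(7200³/398600) = 6080.1 s = 101.33 min.
During one orbit Earth rotates (6080.1 / 86164) × 360° = 25.40°.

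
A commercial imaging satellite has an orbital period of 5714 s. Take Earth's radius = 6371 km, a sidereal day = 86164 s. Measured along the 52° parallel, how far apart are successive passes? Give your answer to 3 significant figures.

1630 km

Node shift per orbit = (5714.0/86164) × 360° = 23.87°.
Equatorial spacing = 23.87 × 111.2 km/° = 2655 km.
At 52° latitude, spacing = 2655 × cos(52°) = 1634 km.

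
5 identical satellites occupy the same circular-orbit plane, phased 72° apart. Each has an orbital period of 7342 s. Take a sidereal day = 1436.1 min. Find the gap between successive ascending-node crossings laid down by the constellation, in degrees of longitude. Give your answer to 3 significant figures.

6.13°

Single-satellite node shift = (7342.0/86166) × 360° = 30.67°.
With 5 satellites evenly phased, successive equator crossings are 30.67/5 = 6.135° apart.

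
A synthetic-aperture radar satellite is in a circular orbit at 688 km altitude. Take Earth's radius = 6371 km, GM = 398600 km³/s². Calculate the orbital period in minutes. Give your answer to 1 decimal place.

Semi-major axis a = 6371 + 688 = 7059 km. Period T = 2π√(a³/μ) = 2π√(7059³/398600) = 5902.4 s = 98.37 min.

98.4 min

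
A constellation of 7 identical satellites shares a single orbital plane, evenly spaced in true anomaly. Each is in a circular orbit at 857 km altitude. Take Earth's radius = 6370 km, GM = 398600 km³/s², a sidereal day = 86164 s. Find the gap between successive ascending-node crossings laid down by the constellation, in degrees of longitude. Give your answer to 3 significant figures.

3.65°

Semi-major axis a = 6370 + 857 = 7227 km. Period T = 2π√(a³/μ) = 2π√(7227³/398600) = 6114.3 s = 101.91 min.
Single-satellite node shift = (6114.3/86164) × 360° = 25.55°.
With 7 satellites evenly phased, successive equator crossings are 25.55/7 = 3.649° apart.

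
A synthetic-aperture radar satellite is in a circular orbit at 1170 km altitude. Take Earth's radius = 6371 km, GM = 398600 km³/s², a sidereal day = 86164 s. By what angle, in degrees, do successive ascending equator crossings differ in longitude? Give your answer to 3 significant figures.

Semi-major axis a = 6371 + 1170 = 7541 km. Period T = 2π√(a³/μ) = 2π√(7541³/398600) = 6517.1 s = 108.62 min.
During one orbit Earth rotates (6517.1 / 86164) × 360° = 27.23°.

27.2°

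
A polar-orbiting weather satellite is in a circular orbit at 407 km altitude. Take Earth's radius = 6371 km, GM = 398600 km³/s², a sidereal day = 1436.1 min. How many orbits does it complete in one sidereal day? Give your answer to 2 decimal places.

15.52

Semi-major axis a = 6371 + 407 = 6778 km. Period T = 2π√(a³/μ) = 2π√(6778³/398600) = 5553.5 s = 92.56 min.
Orbits per sidereal day = 86166 / 5553.5 = 15.516.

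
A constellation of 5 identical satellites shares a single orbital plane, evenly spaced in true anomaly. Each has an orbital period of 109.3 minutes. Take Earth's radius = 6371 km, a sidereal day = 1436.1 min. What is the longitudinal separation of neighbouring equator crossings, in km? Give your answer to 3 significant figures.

T = 109.3 min = 6558.0 s.
Single-satellite node shift = (6558.0/86166) × 360° = 27.40°.
With 5 satellites evenly phased, successive equator crossings are 27.40/5 = 5.480° apart.
That is 5.480 × 111.2 = 609 km at the equator.

609 km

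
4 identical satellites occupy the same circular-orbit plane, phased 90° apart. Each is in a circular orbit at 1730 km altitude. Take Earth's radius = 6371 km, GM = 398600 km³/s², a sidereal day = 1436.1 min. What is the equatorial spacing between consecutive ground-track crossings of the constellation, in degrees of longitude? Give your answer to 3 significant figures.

7.58°

Semi-major axis a = 6371 + 1730 = 8101 km. Period T = 2π√(a³/μ) = 2π√(8101³/398600) = 7256.4 s = 120.94 min.
Single-satellite node shift = (7256.4/86166) × 360° = 30.32°.
With 4 satellites evenly phased, successive equator crossings are 30.32/4 = 7.579° apart.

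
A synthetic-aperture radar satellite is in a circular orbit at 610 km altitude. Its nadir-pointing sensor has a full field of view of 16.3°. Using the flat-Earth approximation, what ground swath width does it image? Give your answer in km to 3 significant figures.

175 km

Half-angle = 16.3°/2 = 8.15°.
Swath width ≈ 2h·tan(θ/2) = 2 × 610 × tan(8.15°) = 174.7 km.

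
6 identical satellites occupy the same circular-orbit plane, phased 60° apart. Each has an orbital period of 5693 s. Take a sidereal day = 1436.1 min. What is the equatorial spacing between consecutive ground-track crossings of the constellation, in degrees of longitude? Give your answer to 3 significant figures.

Single-satellite node shift = (5693.0/86166) × 360° = 23.79°.
With 6 satellites evenly phased, successive equator crossings are 23.79/6 = 3.964° apart.

3.96°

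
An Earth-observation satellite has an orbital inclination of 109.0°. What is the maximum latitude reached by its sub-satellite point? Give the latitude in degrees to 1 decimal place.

71.0°

Retrograde orbit: the ground track reaches ±(180° − i) = ±(180 − 109.0) = ±71.0°.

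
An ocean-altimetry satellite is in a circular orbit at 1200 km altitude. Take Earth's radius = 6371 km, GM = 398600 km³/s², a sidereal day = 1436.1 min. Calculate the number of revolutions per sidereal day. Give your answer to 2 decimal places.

Semi-major axis a = 6371 + 1200 = 7571 km. Period T = 2π√(a³/μ) = 2π√(7571³/398600) = 6556.0 s = 109.27 min.
Orbits per sidereal day = 86166 / 6556.0 = 13.143.

13.14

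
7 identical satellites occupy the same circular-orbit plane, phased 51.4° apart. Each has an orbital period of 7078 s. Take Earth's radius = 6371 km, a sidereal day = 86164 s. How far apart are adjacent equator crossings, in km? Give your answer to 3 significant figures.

Single-satellite node shift = (7078.0/86164) × 360° = 29.57°.
With 7 satellites evenly phased, successive equator crossings are 29.57/7 = 4.225° apart.
That is 4.225 × 111.2 = 470 km at the equator.

470 km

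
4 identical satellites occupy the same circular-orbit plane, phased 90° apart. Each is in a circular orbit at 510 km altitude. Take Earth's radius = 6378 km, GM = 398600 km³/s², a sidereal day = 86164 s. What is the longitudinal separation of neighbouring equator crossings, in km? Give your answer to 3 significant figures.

661 km

Semi-major axis a = 6378 + 510 = 6888 km. Period T = 2π√(a³/μ) = 2π√(6888³/398600) = 5689.2 s = 94.82 min.
Single-satellite node shift = (5689.2/86164) × 360° = 23.77°.
With 4 satellites evenly phased, successive equator crossings are 23.77/4 = 5.942° apart.
That is 5.942 × 111.3 = 661 km at the equator.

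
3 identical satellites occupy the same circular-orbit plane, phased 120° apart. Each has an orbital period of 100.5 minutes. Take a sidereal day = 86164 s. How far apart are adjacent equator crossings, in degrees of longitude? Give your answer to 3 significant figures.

T = 100.5 min = 6030.0 s.
Single-satellite node shift = (6030.0/86164) × 360° = 25.19°.
With 3 satellites evenly phased, successive equator crossings are 25.19/3 = 8.398° apart.

8.40°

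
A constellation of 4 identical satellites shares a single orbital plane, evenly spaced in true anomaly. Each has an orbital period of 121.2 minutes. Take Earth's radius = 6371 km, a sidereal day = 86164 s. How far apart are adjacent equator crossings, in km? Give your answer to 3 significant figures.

T = 121.2 min = 7272.0 s.
Single-satellite node shift = (7272.0/86164) × 360° = 30.38°.
With 4 satellites evenly phased, successive equator crossings are 30.38/4 = 7.596° apart.
That is 7.596 × 111.2 = 845 km at the equator.

845 km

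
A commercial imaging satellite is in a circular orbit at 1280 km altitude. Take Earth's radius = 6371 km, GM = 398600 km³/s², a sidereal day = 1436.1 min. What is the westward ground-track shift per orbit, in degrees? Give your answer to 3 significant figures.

Semi-major axis a = 6371 + 1280 = 7651 km. Period T = 2π√(a³/μ) = 2π√(7651³/398600) = 6660.2 s = 111.00 min.
During one orbit Earth rotates (6660.2 / 86166) × 360° = 27.83°.

27.8°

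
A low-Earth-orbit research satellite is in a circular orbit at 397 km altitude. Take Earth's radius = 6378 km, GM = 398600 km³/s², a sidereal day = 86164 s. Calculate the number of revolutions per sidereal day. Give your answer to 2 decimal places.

Semi-major axis a = 6378 + 397 = 6775 km. Period T = 2π√(a³/μ) = 2π√(6775³/398600) = 5549.8 s = 92.50 min.
Orbits per sidereal day = 86164 / 5549.8 = 15.526.

15.53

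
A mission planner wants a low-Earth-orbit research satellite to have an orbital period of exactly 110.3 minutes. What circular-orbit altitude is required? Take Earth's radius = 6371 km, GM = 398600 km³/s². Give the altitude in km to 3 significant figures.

1250 km

T = 110.3 min = 6618.0 s.
From T = 2π√(a³/μ): a = (μ T²/4π²)^(1/3) = (398600 × 6618.0² / 4π²)^(1/3) = 7619 km.
Altitude h = a − R = 7619 − 6371 = 1248 km.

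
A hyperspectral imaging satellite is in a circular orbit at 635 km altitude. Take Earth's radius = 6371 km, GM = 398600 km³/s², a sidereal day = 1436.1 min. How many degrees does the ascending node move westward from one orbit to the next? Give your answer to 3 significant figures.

24.4°

Semi-major axis a = 6371 + 635 = 7006 km. Period T = 2π√(a³/μ) = 2π√(7006³/398600) = 5836.0 s = 97.27 min.
During one orbit Earth rotates (5836.0 / 86166) × 360° = 24.38°.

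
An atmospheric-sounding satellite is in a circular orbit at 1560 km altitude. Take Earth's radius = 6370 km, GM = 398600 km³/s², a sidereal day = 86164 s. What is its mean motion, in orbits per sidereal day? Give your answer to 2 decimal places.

Semi-major axis a = 6370 + 1560 = 7930 km. Period T = 2π√(a³/μ) = 2π√(7930³/398600) = 7027.8 s = 117.13 min.
Orbits per sidereal day = 86164 / 7027.8 = 12.260.

12.26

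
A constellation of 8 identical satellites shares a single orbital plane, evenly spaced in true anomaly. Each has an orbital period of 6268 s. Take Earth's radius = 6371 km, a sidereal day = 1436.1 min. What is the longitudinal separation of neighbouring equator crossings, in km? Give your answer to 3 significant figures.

364 km

Single-satellite node shift = (6268.0/86166) × 360° = 26.19°.
With 8 satellites evenly phased, successive equator crossings are 26.19/8 = 3.273° apart.
That is 3.273 × 111.2 = 364 km at the equator.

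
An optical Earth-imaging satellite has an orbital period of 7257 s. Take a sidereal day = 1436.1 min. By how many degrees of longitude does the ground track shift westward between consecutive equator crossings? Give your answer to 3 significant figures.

During one orbit Earth rotates (7257.0 / 86166) × 360° = 30.32°.

30.3°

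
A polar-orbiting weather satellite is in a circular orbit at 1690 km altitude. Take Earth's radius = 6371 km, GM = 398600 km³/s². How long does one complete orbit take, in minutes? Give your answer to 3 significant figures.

120 min

Semi-major axis a = 6371 + 1690 = 8061 km. Period T = 2π√(a³/μ) = 2π√(8061³/398600) = 7202.7 s = 120.04 min.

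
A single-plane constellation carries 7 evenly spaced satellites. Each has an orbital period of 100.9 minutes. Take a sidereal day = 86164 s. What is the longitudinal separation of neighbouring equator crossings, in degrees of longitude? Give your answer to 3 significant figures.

T = 100.9 min = 6054.0 s.
Single-satellite node shift = (6054.0/86164) × 360° = 25.29°.
With 7 satellites evenly phased, successive equator crossings are 25.29/7 = 3.613° apart.

3.61°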